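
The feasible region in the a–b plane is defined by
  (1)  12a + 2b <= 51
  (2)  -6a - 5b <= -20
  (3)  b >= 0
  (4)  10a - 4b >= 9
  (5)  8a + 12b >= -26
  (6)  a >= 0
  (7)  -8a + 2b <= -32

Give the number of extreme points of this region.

The feasible vertices (each the meet of two boundaries and inside every other half-plane) are:
  (17/4, 0)
  (83/20, 3/5)
  (4, 0)

3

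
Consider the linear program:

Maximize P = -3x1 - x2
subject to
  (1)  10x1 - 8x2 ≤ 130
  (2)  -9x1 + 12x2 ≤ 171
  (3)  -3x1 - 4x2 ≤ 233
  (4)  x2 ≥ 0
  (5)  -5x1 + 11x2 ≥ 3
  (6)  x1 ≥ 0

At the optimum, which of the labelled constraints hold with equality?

(5) and (6)

Feasible corners and P = -3x1 - x2:
  (61, 60) → P = -243
  (727/35, 68/7) → P = -2521/35
  (0, 57/4) → P = -57/4
  (0, 3/11) → P = -3/11

The maximum is at (0, 3/11). Substituting into each constraint, equality holds for (5) and (6); the remaining constraints have slack.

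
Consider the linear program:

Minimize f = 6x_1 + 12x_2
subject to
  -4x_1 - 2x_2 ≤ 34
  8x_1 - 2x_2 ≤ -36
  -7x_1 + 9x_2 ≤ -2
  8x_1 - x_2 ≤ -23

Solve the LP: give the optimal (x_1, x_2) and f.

x_1 = -35/6, x_2 = -16/3, minimum f = -99

The optimum lies where -4x_1 - 2x_2 = 34 and 8x_1 - 2x_2 = -36.
Solving simultaneously gives x_1 = -35/6, x_2 = -16/3.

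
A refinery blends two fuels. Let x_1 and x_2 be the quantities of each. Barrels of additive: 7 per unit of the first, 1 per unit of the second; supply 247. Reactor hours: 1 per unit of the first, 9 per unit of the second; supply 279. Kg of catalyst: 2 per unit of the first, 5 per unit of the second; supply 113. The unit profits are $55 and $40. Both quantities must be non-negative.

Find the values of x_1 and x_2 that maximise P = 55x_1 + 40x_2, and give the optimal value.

x_1 = 34, x_2 = 9, maximum P = 2230

Extreme points and P = 55x_1 + 40x_2:
  (0, 0) → P = 0
  (0, 113/5) → P = 904
  (247/7, 0) → P = 13585/7
  (34, 9) → P = 2230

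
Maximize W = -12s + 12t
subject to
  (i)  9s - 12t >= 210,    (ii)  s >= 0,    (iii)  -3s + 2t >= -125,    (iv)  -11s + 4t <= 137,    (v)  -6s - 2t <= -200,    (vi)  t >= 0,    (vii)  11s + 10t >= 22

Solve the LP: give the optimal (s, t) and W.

s = 94/3, t = 6, maximum W = -304

The binding constraints are 9s - 12t = 210 and -6s - 2t = -200.
Solving simultaneously gives s = 94/3, t = 6.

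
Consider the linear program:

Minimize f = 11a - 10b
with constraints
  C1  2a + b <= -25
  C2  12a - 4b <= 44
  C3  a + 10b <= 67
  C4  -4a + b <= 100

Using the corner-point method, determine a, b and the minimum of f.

The optimum lies where a + 10b = 67 and -4a + b = 100.
Solving simultaneously gives a = -933/41, b = 368/41.

a = -933/41, b = 368/41, minimum f = -13943/41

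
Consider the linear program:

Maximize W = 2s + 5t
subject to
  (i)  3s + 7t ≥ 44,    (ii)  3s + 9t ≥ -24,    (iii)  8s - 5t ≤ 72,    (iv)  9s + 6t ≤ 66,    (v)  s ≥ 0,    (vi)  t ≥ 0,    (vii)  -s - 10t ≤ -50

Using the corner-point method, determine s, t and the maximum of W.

At the optimal vertex, 9s + 6t = 66 and s = 0.
Solving simultaneously gives s = 0, t = 11.

s = 0, t = 11, maximum W = 55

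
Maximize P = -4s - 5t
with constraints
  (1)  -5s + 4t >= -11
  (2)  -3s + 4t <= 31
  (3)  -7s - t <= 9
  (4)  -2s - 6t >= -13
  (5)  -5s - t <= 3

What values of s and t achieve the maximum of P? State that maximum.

s = -1/25, t = -14/5, maximum P = 354/25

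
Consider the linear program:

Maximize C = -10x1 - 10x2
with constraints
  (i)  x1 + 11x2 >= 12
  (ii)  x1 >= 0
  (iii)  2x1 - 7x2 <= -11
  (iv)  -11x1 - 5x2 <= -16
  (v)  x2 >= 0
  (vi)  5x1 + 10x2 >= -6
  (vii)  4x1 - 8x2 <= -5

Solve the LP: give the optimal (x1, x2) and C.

The feasible region is unbounded (it extends along (0, 1), (2, 1)), but C strictly decreases along every unbounded feasible direction, so there is no improving ray and the maximum is attained at a vertex.

At the optimal vertex, 2x1 - 7x2 = -11 and -11x1 - 5x2 = -16.
Solving simultaneously gives x1 = 19/29, x2 = 51/29.

x1 = 19/29, x2 = 51/29, maximum C = -700/29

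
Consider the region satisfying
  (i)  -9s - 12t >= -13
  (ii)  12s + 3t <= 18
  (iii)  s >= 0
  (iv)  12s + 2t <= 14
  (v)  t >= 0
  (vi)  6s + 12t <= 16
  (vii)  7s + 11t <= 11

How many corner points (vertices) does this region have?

5

Intersecting each pair of boundary lines and keeping only the points that satisfy every inequality leaves:
  (71/63, 5/21)
  (11/15, 8/15)
  (0, 0)
  (0, 1)
  (7/6, 0)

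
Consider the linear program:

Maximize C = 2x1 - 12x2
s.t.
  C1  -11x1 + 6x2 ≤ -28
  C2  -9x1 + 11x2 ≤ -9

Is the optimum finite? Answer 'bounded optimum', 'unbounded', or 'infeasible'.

From the feasible point (254/67, 153/67), moving in the direction (-6, -11) keeps every constraint satisfied while C increases without bound.

unbounded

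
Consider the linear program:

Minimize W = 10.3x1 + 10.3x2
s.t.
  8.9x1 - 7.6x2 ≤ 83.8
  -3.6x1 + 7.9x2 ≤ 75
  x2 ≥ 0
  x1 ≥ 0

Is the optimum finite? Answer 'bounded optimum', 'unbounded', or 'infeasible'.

Extreme points and W = 10.3x1 + 10.3x2:
  (123202/4295, 96918/4295) → W = 2267236/4295
  (838/89, 0) → W = 43157/445
  (0, 750/79) → W = 7725/79
  (0, 0) → W = 0
The feasible region has finitely many vertices and no improving ray; the minimum is 0 at (0, 0).

bounded optimum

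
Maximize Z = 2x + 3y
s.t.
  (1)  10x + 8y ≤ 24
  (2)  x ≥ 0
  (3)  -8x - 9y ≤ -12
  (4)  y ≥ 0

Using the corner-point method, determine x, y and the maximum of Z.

x = 0, y = 3, maximum Z = 9

Extreme points and Z = 2x + 3y:
  (0, 3) → Z = 9
  (12/5, 0) → Z = 24/5
  (0, 4/3) → Z = 4
  (3/2, 0) → Z = 3

The binding constraints are 10x + 8y = 24 and x = 0.
Solving simultaneously gives x = 0, y = 3.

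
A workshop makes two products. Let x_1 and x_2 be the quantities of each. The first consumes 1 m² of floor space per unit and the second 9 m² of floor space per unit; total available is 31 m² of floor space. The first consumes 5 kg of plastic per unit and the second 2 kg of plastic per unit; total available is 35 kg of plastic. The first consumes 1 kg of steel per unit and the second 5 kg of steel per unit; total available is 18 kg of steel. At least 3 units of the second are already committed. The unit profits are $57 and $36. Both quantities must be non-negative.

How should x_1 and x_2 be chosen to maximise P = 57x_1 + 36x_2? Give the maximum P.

Extreme points and P = 57x_1 + 36x_2:
  (0, 31/9) → P = 124
  (0, 3) → P = 108
  (7/4, 13/4) → P = 867/4
  (3, 3) → P = 279

x_1 = 3, x_2 = 3, maximum P = 279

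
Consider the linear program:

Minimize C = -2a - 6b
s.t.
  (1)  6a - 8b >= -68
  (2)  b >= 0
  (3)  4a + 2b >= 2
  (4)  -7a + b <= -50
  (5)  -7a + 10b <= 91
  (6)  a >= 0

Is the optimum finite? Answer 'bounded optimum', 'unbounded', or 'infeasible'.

From the feasible point (234/25, 388/25), moving in the direction (10, 7) keeps every constraint satisfied while C decreases without bound.

unbounded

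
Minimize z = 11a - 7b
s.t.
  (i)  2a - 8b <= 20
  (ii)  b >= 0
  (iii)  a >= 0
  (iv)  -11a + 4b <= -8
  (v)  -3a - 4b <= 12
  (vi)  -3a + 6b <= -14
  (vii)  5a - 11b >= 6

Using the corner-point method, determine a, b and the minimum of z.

a = 14/3, b = 0, minimum z = 154/3

Feasible corners and z = 11a - 7b:
  (10, 0) → z = 110
  (14/3, 0) → z = 154/3
  (118/3, 52/3) → z = 934/3
The feasible region is unbounded (it extends along (11, 5), (4, 1)), but z strictly increases along every unbounded feasible direction, so there is no improving ray and the minimum is attained at a vertex.

At the optimal vertex, b = 0 and -3a + 6b = -14.
Solving simultaneously gives a = 14/3, b = 0.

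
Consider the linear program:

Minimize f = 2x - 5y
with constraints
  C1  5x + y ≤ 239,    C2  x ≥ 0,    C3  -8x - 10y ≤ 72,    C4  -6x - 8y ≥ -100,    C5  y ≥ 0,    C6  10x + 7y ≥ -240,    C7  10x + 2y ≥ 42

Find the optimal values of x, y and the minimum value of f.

x = 2, y = 11, minimum f = -51

Vertices and f = 2x - 5y:
  (50/3, 0) → f = 100/3
  (2, 11) → f = -51
  (21/5, 0) → f = 42/5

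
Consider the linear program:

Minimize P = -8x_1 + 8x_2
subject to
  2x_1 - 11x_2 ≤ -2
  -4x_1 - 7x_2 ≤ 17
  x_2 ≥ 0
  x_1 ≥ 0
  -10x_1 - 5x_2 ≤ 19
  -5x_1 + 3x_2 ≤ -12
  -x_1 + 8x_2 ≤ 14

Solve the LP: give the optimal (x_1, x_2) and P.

Feasible corners and P = -8x_1 + 8x_2:
  (138/49, 34/49) → P = -832/49
  (138/5, 26/5) → P = -896/5
  (138/37, 82/37) → P = -448/37

x_1 = 138/5, x_2 = 26/5, minimum P = -896/5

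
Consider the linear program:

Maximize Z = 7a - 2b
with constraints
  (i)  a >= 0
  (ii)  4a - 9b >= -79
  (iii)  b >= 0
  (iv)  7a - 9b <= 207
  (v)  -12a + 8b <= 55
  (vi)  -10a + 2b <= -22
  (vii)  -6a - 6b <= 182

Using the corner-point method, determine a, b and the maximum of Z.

a = 286/3, b = 1381/27, maximum Z = 15256/27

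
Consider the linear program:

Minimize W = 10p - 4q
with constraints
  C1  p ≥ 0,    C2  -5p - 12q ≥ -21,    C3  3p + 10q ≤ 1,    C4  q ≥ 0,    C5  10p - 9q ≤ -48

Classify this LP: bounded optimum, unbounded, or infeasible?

infeasible

The boundaries p = 0 and 3p + 10q = 1 meet at (0, 1/10), but that point violates 10p - 9q ≤ -48. Every candidate vertex is excluded by some other constraint, so the feasible region is empty.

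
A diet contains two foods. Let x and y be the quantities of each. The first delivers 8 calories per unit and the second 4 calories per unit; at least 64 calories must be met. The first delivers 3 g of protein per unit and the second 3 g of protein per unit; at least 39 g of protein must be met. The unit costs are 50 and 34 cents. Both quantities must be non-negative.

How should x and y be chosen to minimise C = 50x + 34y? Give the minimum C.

The feasible region is unbounded (it extends along (0, 1), (1, 0)), but C strictly increases along every unbounded feasible direction, so there is no improving ray and the minimum is attained at a vertex.

x = 3, y = 10, minimum C = 490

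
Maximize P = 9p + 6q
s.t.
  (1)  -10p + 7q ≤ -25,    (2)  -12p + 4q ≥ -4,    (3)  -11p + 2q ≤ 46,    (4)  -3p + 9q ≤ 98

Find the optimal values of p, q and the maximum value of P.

p = -18/11, q = -65/11, maximum P = -552/11

Corner points and P = 9p + 6q:
  (-18/11, -65/11) → P = -552/11
  (-124/19, -245/19) → P = -2586/19
  (-48/5, -149/5) → P = -1326/5

At the optimal vertex, -10p + 7q = -25 and -12p + 4q = -4.
Solving simultaneously gives p = -18/11, q = -65/11.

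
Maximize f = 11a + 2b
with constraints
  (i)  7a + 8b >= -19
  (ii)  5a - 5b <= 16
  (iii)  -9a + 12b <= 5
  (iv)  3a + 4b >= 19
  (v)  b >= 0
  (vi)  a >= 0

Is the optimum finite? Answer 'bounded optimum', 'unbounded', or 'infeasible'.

bounded optimum

Extreme points and f = 11a + 2b:
  (217/15, 169/15) → f = 545/3
  (159/35, 47/35) → f = 1843/35
  (26/9, 31/12) → f = 665/18
The feasible region has finitely many vertices and no improving ray; the maximum is 545/3 at (217/15, 169/15).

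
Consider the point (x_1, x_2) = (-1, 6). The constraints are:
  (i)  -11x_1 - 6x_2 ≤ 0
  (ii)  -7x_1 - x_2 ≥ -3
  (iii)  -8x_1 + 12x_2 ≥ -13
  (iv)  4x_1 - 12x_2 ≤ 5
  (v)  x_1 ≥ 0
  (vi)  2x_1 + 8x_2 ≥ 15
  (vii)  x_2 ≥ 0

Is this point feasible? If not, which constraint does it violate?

Constraint (v): x_1 = -1, which is not ≥ 0. All other constraints are satisfied.

not feasible — violates (v)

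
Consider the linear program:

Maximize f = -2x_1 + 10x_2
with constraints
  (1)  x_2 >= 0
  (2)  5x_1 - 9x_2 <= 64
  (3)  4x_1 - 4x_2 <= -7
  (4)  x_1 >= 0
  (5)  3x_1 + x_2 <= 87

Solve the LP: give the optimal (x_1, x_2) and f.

x_1 = 0, x_2 = 87, maximum f = 870

Feasible corners and f = -2x_1 + 10x_2:
  (0, 7/4) → f = 35/2
  (341/16, 369/16) → f = 188
  (0, 87) → f = 870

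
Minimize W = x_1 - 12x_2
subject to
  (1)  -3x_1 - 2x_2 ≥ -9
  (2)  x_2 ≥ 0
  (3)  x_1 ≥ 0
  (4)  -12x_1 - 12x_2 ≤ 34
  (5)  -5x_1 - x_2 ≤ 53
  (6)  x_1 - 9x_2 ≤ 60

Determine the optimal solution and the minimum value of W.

x_1 = 0, x_2 = 9/2, minimum W = -54

Vertices and W = x_1 - 12x_2:
  (3, 0) → W = 3
  (0, 9/2) → W = -54
  (0, 0) → W = 0

The binding constraints are -3x_1 - 2x_2 = -9 and x_1 = 0.
Solving simultaneously gives x_1 = 0, x_2 = 9/2.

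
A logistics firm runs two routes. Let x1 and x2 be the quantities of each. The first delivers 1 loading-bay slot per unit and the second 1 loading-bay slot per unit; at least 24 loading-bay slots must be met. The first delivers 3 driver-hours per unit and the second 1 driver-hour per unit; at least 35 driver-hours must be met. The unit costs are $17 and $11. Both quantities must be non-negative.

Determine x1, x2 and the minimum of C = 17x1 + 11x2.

Extreme points and C = 17x1 + 11x2:
  (0, 35) → C = 385
  (24, 0) → C = 408
  (11/2, 37/2) → C = 297
The feasible region is unbounded (it extends along (0, 1), (1, 0)), but C strictly increases along every unbounded feasible direction, so there is no improving ray and the minimum is attained at a vertex.

x1 = 11/2, x2 = 37/2, minimum C = 297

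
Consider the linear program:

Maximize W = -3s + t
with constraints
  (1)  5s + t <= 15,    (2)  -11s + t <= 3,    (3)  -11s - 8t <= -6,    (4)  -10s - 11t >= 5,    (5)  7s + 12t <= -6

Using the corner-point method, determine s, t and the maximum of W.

Corner points and W = -3s + t:
  (114/29, -135/29) → W = -477/29
  (34/9, -35/9) → W = -137/9
  (106/41, -115/41) → W = -433/41

s = 106/41, t = -115/41, maximum W = -433/41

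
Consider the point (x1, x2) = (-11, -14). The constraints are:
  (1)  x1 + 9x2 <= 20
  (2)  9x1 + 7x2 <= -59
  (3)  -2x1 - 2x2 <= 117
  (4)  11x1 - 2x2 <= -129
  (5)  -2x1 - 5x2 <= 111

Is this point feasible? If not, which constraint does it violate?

not feasible — violates (4)

Constraint (4): 11x1 - 2x2 = -93, which is not ≤ -129. All other constraints are satisfied.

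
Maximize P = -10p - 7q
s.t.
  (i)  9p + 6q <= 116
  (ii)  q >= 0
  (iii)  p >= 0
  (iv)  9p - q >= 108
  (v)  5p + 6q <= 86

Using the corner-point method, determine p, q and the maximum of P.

p = 12, q = 0, maximum P = -120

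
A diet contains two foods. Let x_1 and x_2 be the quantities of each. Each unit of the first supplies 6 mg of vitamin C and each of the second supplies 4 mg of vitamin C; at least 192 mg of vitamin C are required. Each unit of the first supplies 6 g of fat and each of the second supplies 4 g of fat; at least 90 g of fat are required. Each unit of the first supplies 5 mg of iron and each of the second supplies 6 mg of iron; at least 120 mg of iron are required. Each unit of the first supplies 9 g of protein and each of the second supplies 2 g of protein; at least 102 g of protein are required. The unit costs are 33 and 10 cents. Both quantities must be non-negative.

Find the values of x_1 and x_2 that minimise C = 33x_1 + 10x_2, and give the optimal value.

Vertices and C = 33x_1 + 10x_2:
  (0, 51) → C = 510
  (32, 0) → C = 1056
  (1, 93/2) → C = 498
The feasible region is unbounded (it extends along (0, 1), (1, 0)), but C strictly increases along every unbounded feasible direction, so there is no improving ray and the minimum is attained at a vertex.

The optimum lies where 6x_1 + 4x_2 = 192 and 9x_1 + 2x_2 = 102.
Solving simultaneously gives x_1 = 1, x_2 = 93/2.

x_1 = 1, x_2 = 93/2, minimum C = 498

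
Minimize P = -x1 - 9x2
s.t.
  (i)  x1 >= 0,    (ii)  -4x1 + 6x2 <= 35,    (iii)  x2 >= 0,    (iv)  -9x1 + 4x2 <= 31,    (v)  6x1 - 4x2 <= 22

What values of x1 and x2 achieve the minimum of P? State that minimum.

x1 = 68/5, x2 = 149/10, minimum P = -1477/10

Extreme points and P = -x1 - 9x2:
  (0, 35/6) → P = -105/2
  (0, 0) → P = 0
  (68/5, 149/10) → P = -1477/10
  (11/3, 0) → P = -11/3

At the optimal vertex, -4x1 + 6x2 = 35 and 6x1 - 4x2 = 22.
Solving simultaneously gives x1 = 68/5, x2 = 149/10.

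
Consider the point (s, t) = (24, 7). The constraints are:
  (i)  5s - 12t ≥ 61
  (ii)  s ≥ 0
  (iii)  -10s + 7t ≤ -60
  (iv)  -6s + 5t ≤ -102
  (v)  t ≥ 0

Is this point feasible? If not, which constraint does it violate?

Constraint (i): 5s - 12t = 36, which is not ≥ 61. All other constraints are satisfied.

not feasible — violates (i)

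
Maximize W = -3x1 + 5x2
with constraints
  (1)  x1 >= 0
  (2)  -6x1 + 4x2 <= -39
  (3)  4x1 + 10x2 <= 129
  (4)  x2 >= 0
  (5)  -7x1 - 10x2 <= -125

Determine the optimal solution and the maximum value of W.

x1 = 453/38, x2 = 309/38, maximum W = 93/19

Extreme points and W = -3x1 + 5x2:
  (453/38, 309/38) → W = 93/19
  (445/44, 477/88) → W = -285/88
  (129/4, 0) → W = -387/4
  (125/7, 0) → W = -375/7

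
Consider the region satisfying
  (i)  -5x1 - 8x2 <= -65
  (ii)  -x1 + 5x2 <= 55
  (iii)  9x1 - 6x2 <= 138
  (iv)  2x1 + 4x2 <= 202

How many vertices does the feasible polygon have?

3

Of the 6 pairwise boundary intersections, those satisfying every inequality are:
  (-115/33, 340/33)
  (249/17, -35/34)
  (340/13, 211/13)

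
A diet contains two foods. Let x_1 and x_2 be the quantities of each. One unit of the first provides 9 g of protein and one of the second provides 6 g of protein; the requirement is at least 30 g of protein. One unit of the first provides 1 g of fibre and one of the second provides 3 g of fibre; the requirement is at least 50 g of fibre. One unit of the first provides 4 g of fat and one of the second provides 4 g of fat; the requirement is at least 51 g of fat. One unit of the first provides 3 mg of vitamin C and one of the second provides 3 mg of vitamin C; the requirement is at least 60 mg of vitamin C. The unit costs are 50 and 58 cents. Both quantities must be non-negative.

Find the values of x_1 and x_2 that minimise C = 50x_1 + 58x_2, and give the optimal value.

x_1 = 5, x_2 = 15, minimum C = 1120

Feasible corners and C = 50x_1 + 58x_2:
  (0, 20) → C = 1160
  (50, 0) → C = 2500
  (5, 15) → C = 1120
The feasible region is unbounded (it extends along (0, 1), (1, 0)), but C strictly increases along every unbounded feasible direction, so there is no improving ray and the minimum is attained at a vertex.

The binding constraints are x_1 + 3x_2 = 50 and 3x_1 + 3x_2 = 60.
Solving simultaneously gives x_1 = 5, x_2 = 15.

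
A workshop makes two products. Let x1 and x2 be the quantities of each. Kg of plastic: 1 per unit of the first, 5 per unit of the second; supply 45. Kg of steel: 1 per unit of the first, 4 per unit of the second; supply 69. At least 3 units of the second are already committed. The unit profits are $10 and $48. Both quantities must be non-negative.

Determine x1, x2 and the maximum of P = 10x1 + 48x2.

x1 = 30, x2 = 3, maximum P = 444

The optimum lies where x1 + 5x2 = 45 and x2 = 3.
Solving simultaneously gives x1 = 30, x2 = 3.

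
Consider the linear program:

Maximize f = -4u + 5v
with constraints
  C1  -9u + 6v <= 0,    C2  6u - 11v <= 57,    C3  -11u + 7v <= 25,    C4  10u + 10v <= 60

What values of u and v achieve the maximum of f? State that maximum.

Corner points and f = -4u + 5v:
  (-38/7, -57/7) → f = -19
  (12/5, 18/5) → f = 42/5
  (123/17, -21/17) → f = -597/17

u = 12/5, v = 18/5, maximum f = 42/5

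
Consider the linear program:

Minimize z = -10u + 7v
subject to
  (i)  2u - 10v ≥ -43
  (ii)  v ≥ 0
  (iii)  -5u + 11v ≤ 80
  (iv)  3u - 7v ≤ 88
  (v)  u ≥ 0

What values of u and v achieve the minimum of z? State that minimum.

u = 1181/16, v = 305/16, minimum z = -9675/16

Feasible corners and z = -10u + 7v:
  (1181/16, 305/16) → z = -9675/16
  (0, 43/10) → z = 301/10
  (88/3, 0) → z = -880/3
  (0, 0) → z = 0

The optimum lies where 2u - 10v = -43 and 3u - 7v = 88.
Solving simultaneously gives u = 1181/16, v = 305/16.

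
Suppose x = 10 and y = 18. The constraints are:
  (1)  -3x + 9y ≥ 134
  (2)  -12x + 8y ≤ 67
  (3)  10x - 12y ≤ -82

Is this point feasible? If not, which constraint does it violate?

not feasible — violates (1)

Constraint (1): -3x + 9y = 132, which is not ≥ 134. All other constraints are satisfied.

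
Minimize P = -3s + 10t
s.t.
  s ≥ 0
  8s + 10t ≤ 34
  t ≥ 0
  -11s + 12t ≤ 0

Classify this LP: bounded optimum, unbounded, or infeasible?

Extreme points and P = -3s + 10t:
  (0, 0) → P = 0
  (17/4, 0) → P = -51/4
  (204/103, 187/103) → P = 1258/103
The feasible region has finitely many vertices and no improving ray; the minimum is -51/4 at (17/4, 0).

bounded optimum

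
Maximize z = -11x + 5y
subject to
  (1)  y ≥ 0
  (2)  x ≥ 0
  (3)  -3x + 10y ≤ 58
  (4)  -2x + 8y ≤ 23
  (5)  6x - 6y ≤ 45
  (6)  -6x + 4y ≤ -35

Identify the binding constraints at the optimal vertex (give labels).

(1) and (6)

Extreme points and z = -11x + 5y:
  (15/2, 0) → z = -165/2
  (35/6, 0) → z = -385/6
  (83/6, 19/3) → z = -241/2
  (93/10, 26/5) → z = -763/10

The maximum is at (35/6, 0). Substituting into each constraint, equality holds for (1) and (6); the remaining constraints have slack.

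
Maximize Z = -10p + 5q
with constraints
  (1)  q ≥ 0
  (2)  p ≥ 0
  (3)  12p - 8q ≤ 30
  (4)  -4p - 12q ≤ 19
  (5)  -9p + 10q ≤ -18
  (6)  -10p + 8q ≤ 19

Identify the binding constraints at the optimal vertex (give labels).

(1) and (5)

Feasible corners and Z = -10p + 5q:
  (5/2, 0) → Z = -25
  (2, 0) → Z = -20
  (13/4, 9/8) → Z = -215/8

The maximum is at (2, 0). Substituting into each constraint, equality holds for (1) and (5); the remaining constraints have slack.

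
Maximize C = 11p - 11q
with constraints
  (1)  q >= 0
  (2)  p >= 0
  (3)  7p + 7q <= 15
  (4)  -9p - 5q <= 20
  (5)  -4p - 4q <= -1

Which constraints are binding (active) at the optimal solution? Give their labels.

(1) and (3)

Corner points and C = 11p - 11q:
  (15/7, 0) → C = 165/7
  (1/4, 0) → C = 11/4
  (0, 15/7) → C = -165/7
  (0, 1/4) → C = -11/4

The maximum is at (15/7, 0). Substituting into each constraint, equality holds for (1) and (3); the remaining constraints have slack.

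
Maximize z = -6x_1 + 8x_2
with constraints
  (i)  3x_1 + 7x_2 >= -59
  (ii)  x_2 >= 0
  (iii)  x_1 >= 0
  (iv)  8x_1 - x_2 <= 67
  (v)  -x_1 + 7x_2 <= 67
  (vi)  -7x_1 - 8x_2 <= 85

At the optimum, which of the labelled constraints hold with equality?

(iii) and (v)

Extreme points and z = -6x_1 + 8x_2:
  (0, 0) → z = 0
  (67/8, 0) → z = -201/4
  (0, 67/7) → z = 536/7
  (536/55, 603/55) → z = 1608/55

The maximum is at (0, 67/7). Substituting into each constraint, equality holds for (iii) and (v); the remaining constraints have slack.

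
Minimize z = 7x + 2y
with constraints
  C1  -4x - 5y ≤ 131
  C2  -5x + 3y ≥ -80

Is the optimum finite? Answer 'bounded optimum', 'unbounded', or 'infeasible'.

unbounded

From the feasible point (7/37, -975/37), moving in the direction (-5, 4) keeps every constraint satisfied while z decreases without bound.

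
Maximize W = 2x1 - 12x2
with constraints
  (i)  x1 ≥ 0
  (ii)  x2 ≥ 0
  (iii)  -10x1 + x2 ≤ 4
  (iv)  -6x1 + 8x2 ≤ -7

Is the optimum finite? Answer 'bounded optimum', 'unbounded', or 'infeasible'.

From the feasible point (7/6, 0), moving in the direction (1, 0) keeps every constraint satisfied while W increases without bound.

unbounded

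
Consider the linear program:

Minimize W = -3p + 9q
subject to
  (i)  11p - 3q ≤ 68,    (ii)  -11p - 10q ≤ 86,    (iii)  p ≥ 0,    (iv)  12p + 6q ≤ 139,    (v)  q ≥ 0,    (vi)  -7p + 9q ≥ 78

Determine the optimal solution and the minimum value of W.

Corner points and W = -3p + 9q:
  (0, 139/6) → W = 417/2
  (0, 26/3) → W = 78
  (261/50, 1909/150) → W = 2472/25

p = 0, q = 26/3, minimum W = 78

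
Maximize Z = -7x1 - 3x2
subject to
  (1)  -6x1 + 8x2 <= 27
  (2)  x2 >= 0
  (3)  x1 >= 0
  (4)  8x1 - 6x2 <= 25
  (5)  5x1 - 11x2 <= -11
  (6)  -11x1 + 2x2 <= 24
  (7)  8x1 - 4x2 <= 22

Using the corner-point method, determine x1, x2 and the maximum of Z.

x1 = 0, x2 = 1, maximum Z = -3

Vertices and Z = -7x1 - 3x2:
  (0, 27/8) → Z = -81/8
  (71/10, 87/10) → Z = -379/5
  (0, 1) → Z = -3
  (143/34, 99/34) → Z = -649/17

At the optimal vertex, x1 = 0 and 5x1 - 11x2 = -11.
Solving simultaneously gives x1 = 0, x2 = 1.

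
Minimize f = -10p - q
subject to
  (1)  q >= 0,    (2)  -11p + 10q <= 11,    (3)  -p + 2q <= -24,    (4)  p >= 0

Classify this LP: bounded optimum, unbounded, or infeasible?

unbounded

From the feasible point (24, 0), moving in the direction (2, 1) keeps every constraint satisfied while f decreases without bound.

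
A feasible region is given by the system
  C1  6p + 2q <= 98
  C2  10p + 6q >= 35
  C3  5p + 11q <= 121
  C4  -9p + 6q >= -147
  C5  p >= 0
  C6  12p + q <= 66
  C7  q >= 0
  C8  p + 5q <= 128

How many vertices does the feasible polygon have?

The feasible vertices (each the meet of two boundaries and inside every other half-plane) are:
  (0, 35/6)
  (7/2, 0)
  (0, 11)
  (605/127, 1122/127)
  (11/2, 0)

5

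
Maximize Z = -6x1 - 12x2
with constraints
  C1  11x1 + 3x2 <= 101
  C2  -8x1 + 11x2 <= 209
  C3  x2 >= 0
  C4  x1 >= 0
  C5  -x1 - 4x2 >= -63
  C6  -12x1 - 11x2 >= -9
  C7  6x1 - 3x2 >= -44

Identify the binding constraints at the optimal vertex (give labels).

C3 and C4

Feasible corners and Z = -6x1 - 12x2:
  (0, 0) → Z = 0
  (3/4, 0) → Z = -9/2
  (0, 9/11) → Z = -108/11

The maximum is at (0, 0). Substituting into each constraint, equality holds for C3 and C4; the remaining constraints have slack.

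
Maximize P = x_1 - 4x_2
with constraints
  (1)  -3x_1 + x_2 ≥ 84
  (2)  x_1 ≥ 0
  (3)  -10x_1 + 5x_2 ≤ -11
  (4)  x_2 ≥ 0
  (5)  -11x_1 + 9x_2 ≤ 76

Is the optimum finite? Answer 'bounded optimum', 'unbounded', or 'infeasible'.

The boundaries -10x_1 + 5x_2 = -11 and x_2 = 0 meet at (11/10, 0), but that point violates -3x_1 + x_2 ≥ 84. Every candidate vertex is excluded by some other constraint, so the feasible region is empty.

infeasible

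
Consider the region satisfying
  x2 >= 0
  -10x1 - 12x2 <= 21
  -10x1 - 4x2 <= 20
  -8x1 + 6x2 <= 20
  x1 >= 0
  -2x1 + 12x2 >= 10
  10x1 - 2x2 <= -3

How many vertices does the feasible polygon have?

3

Of the 21 pairwise boundary intersections, those satisfying every inequality are:
  (0, 10/3)
  (1/2, 4)
  (0, 3/2)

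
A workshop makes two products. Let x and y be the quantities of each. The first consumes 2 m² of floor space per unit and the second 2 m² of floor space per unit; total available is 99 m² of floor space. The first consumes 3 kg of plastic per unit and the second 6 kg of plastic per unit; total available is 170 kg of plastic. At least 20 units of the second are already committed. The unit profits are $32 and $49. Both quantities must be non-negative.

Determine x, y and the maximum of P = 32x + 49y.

Corner points and P = 32x + 49y:
  (0, 85/3) → P = 4165/3
  (0, 20) → P = 980
  (50/3, 20) → P = 4540/3

x = 50/3, y = 20, maximum P = 4540/3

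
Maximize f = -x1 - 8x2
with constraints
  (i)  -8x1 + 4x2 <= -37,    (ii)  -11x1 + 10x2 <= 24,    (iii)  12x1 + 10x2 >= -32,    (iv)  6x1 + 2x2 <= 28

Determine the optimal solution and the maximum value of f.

x1 = 86/9, x2 = -44/3, maximum f = 970/9

Feasible corners and f = -x1 - 8x2:
  (121/64, -175/32) → f = 2679/64
  (93/20, 1/20) → f = -101/20
  (86/9, -44/3) → f = 970/9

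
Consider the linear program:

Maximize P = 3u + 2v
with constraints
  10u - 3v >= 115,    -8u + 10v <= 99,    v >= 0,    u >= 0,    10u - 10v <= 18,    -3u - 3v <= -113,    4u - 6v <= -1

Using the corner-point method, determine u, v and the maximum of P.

u = 117/2, v = 567/10, maximum P = 2889/10

Vertices and P = 3u + 2v:
  (1447/76, 955/38) → P = 8161/76
  (228/13, 785/39) → P = 3622/39
  (117/2, 567/10) → P = 2889/10
  (296/15, 269/15) → P = 1426/15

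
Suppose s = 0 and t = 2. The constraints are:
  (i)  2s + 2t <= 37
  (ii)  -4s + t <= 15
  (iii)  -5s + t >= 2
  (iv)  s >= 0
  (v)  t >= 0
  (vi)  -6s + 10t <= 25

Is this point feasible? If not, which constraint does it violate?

(i): 4 ≤ 37 ✓
(ii): 2 ≤ 15 ✓
(iii): 2 ≥ 2 ✓
(iv): 0 ≥ 0 ✓
(v): 2 ≥ 0 ✓
(vi): 20 ≤ 25 ✓

feasible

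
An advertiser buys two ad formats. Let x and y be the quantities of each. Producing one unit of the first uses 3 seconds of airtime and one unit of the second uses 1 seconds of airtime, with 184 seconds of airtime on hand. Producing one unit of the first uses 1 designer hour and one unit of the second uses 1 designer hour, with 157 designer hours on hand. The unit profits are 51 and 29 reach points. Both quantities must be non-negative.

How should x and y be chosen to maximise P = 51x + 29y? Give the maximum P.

x = 27/2, y = 287/2, maximum P = 4850

The optimum lies where 3x + y = 184 and x + y = 157.
Solving simultaneously gives x = 27/2, y = 287/2.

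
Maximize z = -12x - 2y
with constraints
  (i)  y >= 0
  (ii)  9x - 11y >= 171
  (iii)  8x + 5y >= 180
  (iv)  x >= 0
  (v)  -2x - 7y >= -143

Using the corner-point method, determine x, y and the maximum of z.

Corner points and z = -12x - 2y:
  (45/2, 0) → z = -270
  (143/2, 0) → z = -858
  (405/19, 36/19) → z = -4932/19
  (554/17, 189/17) → z = -7026/17

The optimum lies where 9x - 11y = 171 and 8x + 5y = 180.
Solving simultaneously gives x = 405/19, y = 36/19.

x = 405/19, y = 36/19, maximum z = -4932/19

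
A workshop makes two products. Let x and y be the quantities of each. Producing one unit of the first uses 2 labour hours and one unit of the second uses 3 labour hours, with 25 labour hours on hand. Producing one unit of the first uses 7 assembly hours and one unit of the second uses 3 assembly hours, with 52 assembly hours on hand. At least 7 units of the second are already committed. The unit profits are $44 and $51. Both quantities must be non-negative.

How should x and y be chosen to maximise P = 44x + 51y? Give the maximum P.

x = 2, y = 7, maximum P = 445

At the optimal vertex, 2x + 3y = 25 and y = 7.
Solving simultaneously gives x = 2, y = 7.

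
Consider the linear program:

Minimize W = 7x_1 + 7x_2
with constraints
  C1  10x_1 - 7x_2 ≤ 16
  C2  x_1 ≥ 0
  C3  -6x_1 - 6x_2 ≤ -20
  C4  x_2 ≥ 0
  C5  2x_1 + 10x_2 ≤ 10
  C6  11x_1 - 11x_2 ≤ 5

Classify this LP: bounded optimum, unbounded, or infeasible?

The boundaries 10x_1 - 7x_2 = 16 and 11x_1 - 11x_2 = 5 meet at (47/11, 42/11), but that point violates 2x_1 + 10x_2 ≤ 10. Every candidate vertex is excluded by some other constraint, so the feasible region is empty.

infeasible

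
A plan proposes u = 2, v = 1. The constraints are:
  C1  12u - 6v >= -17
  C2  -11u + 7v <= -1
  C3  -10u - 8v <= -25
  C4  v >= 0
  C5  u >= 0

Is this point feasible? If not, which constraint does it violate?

feasible

C1: 18 ≥ -17 ✓
C2: -15 ≤ -1 ✓
C3: -28 ≤ -25 ✓
C4: 1 ≥ 0 ✓
C5: 2 ≥ 0 ✓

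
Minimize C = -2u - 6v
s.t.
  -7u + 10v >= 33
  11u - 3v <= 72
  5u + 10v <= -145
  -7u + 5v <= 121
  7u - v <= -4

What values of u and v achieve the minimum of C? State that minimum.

Feasible corners and C = -2u - 6v:
  (-89/6, -85/12) → C = 433/6
  (-209/7, -88/5) → C = 5786/35
  (-387/19, -82/19) → C = 1266/19

u = -387/19, v = -82/19, minimum C = 1266/19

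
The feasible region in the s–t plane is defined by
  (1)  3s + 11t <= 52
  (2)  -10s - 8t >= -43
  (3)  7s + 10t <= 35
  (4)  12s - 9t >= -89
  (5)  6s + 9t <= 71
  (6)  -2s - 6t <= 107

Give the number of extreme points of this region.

Pairwise boundary intersections that survive every other constraint:
  (-135/47, 259/47)
  (-511/159, 297/53)
  (75/22, 49/44)
  (557/22, -289/11)
  (-499/30, -553/45)

5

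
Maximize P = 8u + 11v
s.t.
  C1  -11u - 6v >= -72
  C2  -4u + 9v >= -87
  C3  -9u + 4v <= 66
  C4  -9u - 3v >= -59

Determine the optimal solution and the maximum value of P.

Vertices and P = 8u + 11v:
  (-54/49, 687/49) → P = 7125/49
  (46/7, -1/21) → P = 1093/21
  (-942/65, -1047/65) → P = -19053/65
  (264/31, -547/93) → P = 319/93

u = -54/49, v = 687/49, maximum P = 7125/49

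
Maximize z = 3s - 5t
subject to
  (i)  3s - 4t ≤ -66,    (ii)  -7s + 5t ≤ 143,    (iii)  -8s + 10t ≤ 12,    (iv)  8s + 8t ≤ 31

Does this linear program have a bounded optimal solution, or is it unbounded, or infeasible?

infeasible

The boundaries 3s - 4t = -66 and -7s + 5t = 143 meet at (-242/13, 33/13), but that point violates -8s + 10t ≤ 12. Every candidate vertex is excluded by some other constraint, so the feasible region is empty.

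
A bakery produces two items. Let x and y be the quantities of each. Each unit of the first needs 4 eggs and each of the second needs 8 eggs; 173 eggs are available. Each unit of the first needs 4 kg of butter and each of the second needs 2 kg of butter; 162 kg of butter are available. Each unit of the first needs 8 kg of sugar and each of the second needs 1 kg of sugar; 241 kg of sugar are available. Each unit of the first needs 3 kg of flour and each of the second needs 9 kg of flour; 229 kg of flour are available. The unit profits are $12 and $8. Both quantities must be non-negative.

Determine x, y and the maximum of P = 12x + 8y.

Extreme points and P = 12x + 8y:
  (0, 0) → P = 0
  (0, 173/8) → P = 173
  (241/8, 0) → P = 723/2
  (117/4, 7) → P = 407

The optimum lies where 4x + 8y = 173 and 8x + y = 241.
Solving simultaneously gives x = 117/4, y = 7.

x = 117/4, y = 7, maximum P = 407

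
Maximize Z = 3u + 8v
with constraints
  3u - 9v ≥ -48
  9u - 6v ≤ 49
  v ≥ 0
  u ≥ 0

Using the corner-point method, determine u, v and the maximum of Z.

At the optimal vertex, 3u - 9v = -48 and 9u - 6v = 49.
Solving simultaneously gives u = 81/7, v = 193/21.

u = 81/7, v = 193/21, maximum Z = 2273/21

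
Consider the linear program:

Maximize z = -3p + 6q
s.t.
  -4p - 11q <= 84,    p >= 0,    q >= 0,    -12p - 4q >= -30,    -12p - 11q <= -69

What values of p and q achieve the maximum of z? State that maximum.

p = 0, q = 15/2, maximum z = 45

Feasible corners and z = -3p + 6q:
  (0, 15/2) → z = 45
  (0, 69/11) → z = 414/11
  (9/14, 39/7) → z = 63/2

The optimum lies where p = 0 and -12p - 4q = -30.
Solving simultaneously gives p = 0, q = 15/2.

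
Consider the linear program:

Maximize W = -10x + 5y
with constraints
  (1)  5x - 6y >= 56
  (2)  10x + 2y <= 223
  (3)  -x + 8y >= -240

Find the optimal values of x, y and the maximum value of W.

Extreme points and W = -10x + 5y:
  (145/7, 111/14) → W = -335/2
  (-496/17, -572/17) → W = 2100/17
  (1132/41, -2177/82) → W = -33525/82

At the optimal vertex, 5x - 6y = 56 and -x + 8y = -240.
Solving simultaneously gives x = -496/17, y = -572/17.

x = -496/17, y = -572/17, maximum W = 2100/17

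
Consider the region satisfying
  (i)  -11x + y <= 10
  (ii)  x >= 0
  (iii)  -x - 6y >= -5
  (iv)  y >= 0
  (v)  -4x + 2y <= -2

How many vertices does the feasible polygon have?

3

Pairwise boundary intersections that survive every other constraint:
  (5, 0)
  (11/13, 9/13)
  (1/2, 0)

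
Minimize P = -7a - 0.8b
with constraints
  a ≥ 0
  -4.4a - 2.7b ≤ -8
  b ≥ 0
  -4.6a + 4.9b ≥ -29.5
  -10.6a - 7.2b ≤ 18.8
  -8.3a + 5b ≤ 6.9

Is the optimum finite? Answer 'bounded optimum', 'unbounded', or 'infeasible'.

From the feasible point (20/11, 0), moving in the direction (4.9, 4.6) keeps every constraint satisfied while P decreases without bound.

unbounded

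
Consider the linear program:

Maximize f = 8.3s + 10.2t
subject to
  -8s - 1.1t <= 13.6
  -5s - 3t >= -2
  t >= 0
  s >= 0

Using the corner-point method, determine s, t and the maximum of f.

At the optimal vertex, -5s - 3t = -2 and s = 0.
Solving simultaneously gives s = 0, t = 2/3.

s = 0, t = 2/3, maximum f = 34/5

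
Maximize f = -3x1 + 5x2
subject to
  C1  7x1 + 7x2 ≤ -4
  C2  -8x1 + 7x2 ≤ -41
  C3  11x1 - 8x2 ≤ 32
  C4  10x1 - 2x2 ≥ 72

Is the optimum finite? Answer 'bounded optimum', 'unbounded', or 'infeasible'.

infeasible

The boundaries 7x1 + 7x2 = -4 and 10x1 - 2x2 = 72 meet at (124/21, -136/21), but that point violates 11x1 - 8x2 ≤ 32. Every candidate vertex is excluded by some other constraint, so the feasible region is empty.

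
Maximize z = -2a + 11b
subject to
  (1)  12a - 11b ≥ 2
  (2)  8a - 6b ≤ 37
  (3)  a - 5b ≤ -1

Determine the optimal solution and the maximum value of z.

a = 395/16, b = 107/4, maximum z = 1959/8

Extreme points and z = -2a + 11b:
  (395/16, 107/4) → z = 1959/8
  (3/7, 2/7) → z = 16/7
  (191/34, 45/34) → z = 113/34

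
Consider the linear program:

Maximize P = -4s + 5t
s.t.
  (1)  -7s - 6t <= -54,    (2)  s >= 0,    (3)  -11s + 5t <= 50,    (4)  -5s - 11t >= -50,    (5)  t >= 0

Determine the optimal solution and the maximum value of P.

s = 294/47, t = 80/47, maximum P = -776/47

Extreme points and P = -4s + 5t:
  (294/47, 80/47) → P = -776/47
  (54/7, 0) → P = -216/7
  (10, 0) → P = -40

The optimum lies where -7s - 6t = -54 and -5s - 11t = -50.
Solving simultaneously gives s = 294/47, t = 80/47.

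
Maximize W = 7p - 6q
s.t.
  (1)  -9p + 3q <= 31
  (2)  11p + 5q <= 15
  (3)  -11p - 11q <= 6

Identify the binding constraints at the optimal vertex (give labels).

Vertices and W = 7p - 6q:
  (-55/39, 238/39) → W = -1813/39
  (-359/132, 287/132) → W = -385/12
  (65/22, -7/2) → W = 917/22

The maximum is at (65/22, -7/2). Substituting into each constraint, equality holds for (2) and (3); the remaining constraints have slack.

(2) and (3)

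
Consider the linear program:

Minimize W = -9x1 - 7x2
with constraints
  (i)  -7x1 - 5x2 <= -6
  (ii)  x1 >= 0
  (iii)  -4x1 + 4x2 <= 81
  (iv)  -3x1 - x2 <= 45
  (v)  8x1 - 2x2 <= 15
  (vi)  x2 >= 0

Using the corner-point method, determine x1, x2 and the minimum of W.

Vertices and W = -9x1 - 7x2:
  (0, 6/5) → W = -42/5
  (6/7, 0) → W = -54/7
  (0, 81/4) → W = -567/4
  (37/4, 59/2) → W = -1159/4
  (15/8, 0) → W = -135/8

x1 = 37/4, x2 = 59/2, minimum W = -1159/4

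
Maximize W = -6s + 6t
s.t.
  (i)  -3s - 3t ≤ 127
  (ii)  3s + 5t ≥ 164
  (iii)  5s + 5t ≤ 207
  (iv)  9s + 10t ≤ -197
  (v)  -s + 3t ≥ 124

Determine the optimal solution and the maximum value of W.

s = -679/3, t = 184, maximum W = 2462

Vertices and W = -6s + 6t:
  (-1127/6, 291/2) → W = 2000
  (-679/3, 184) → W = 2462
  (-175, 689/5) → W = 9384/5

At the optimal vertex, -3s - 3t = 127 and 9s + 10t = -197.
Solving simultaneously gives s = -679/3, t = 184.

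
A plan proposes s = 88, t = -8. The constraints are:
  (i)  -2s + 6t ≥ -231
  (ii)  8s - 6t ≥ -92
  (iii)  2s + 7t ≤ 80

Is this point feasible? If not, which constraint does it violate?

not feasible — violates (iii)

Constraint (iii): 2s + 7t = 120, which is not ≤ 80. All other constraints are satisfied.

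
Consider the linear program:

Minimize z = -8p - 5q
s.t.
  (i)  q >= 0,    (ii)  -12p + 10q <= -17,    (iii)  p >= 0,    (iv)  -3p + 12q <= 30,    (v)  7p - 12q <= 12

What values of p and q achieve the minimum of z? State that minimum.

p = 21/2, q = 41/8, minimum z = -877/8

Feasible corners and z = -8p - 5q:
  (17/12, 0) → z = -34/3
  (12/7, 0) → z = -96/7
  (84/19, 137/38) → z = -2029/38
  (21/2, 41/8) → z = -877/8

The binding constraints are -3p + 12q = 30 and 7p - 12q = 12.
Solving simultaneously gives p = 21/2, q = 41/8.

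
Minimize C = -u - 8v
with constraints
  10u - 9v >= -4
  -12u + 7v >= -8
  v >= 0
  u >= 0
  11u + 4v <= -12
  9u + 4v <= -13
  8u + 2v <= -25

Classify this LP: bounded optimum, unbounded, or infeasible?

infeasible

The boundaries 9u + 4v = -13 and 8u + 2v = -25 meet at (-37/7, 121/14), but that point violates 10u - 9v ≥ -4. Every candidate vertex is excluded by some other constraint, so the feasible region is empty.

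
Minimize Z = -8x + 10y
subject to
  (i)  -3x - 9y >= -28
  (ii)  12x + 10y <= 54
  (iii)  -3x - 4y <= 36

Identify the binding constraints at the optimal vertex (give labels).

Feasible corners and Z = -8x + 10y:
  (103/39, 29/13) → Z = 46/39
  (-436/15, 64/5) → Z = 5408/15
  (32, -33) → Z = -586

The minimum is at (32, -33). Substituting into each constraint, equality holds for (ii) and (iii); the remaining constraints have slack.

(ii) and (iii)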